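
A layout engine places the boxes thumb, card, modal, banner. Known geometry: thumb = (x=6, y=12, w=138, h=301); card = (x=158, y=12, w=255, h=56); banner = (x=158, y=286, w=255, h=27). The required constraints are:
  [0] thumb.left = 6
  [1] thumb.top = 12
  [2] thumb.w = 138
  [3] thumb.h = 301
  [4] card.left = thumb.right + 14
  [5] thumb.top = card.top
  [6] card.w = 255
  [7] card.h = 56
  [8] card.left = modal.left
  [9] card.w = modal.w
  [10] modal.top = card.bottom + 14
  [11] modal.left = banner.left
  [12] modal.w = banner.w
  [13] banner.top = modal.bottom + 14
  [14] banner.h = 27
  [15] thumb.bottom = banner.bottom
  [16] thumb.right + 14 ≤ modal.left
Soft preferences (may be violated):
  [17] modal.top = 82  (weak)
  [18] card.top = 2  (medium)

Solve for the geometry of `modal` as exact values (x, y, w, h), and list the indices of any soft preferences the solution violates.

modal = (x=158, y=82, w=255, h=190)
violated soft preferences: 18

1. modal.x = 158  [card.left = modal.left]
2. modal.w = 255  [card.w = modal.w]
3. modal.y = 82  [modal.top = card.bottom + 14]
4. modal.h = 190  [banner.top = modal.bottom + 14]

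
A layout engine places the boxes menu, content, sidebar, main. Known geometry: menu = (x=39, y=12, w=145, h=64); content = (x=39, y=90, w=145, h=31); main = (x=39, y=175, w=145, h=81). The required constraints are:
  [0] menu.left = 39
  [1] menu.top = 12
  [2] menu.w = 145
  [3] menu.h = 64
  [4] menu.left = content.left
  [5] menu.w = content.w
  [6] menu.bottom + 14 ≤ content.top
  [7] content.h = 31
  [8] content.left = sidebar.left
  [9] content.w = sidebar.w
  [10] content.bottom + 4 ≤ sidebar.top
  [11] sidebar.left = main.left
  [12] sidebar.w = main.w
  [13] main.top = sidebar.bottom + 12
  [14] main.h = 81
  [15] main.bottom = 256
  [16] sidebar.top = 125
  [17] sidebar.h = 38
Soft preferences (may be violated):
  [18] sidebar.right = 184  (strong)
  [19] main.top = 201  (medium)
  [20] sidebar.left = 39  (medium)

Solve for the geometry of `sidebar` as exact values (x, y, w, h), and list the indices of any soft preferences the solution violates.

sidebar = (x=39, y=125, w=145, h=38)
violated soft preferences: 19

1. sidebar.x = 39  [content.left = sidebar.left]
2. sidebar.w = 145  [content.w = sidebar.w]
3. sidebar.y = 125  [sidebar.top = 125]
4. sidebar.h = 38  [sidebar.h = 38]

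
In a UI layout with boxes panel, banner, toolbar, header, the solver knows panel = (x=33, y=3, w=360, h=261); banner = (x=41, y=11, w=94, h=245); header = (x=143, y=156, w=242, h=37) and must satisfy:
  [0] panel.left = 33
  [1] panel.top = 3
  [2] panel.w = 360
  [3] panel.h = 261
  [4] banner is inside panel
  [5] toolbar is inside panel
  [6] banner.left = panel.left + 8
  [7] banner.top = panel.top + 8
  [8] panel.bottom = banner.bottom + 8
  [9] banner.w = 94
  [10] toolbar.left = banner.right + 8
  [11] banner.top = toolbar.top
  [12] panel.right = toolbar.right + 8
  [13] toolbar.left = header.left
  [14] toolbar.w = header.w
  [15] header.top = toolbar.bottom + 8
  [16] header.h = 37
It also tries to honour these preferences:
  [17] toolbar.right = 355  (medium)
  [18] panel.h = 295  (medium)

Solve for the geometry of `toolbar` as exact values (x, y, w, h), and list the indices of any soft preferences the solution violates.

1. toolbar.x = 143  [toolbar.left = banner.right + 8]
2. toolbar.y = 11  [banner.top = toolbar.top]
3. toolbar.w = 242  [panel.right = toolbar.right + 8]
4. toolbar.h = 137  [header.top = toolbar.bottom + 8]

toolbar = (x=143, y=11, w=242, h=137)
violated soft preferences: 17, 18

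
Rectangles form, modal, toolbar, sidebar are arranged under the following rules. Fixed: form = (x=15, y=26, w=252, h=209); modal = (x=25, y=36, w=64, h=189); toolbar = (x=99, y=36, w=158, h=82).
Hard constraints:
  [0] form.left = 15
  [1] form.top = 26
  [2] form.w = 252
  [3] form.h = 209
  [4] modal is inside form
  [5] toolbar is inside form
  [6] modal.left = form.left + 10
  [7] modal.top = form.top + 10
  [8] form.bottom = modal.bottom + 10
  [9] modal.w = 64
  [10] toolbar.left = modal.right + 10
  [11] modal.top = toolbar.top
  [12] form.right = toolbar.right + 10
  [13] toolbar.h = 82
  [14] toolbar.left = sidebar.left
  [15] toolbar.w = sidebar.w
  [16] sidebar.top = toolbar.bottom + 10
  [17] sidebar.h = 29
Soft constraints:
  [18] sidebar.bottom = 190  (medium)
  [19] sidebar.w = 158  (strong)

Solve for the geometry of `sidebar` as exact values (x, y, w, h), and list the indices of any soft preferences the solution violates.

1. sidebar.x = 99  [toolbar.left = sidebar.left]
2. sidebar.w = 158  [toolbar.w = sidebar.w]
3. sidebar.y = 128  [sidebar.top = toolbar.bottom + 10]
4. sidebar.h = 29  [sidebar.h = 29]

sidebar = (x=99, y=128, w=158, h=29)
violated soft preferences: 18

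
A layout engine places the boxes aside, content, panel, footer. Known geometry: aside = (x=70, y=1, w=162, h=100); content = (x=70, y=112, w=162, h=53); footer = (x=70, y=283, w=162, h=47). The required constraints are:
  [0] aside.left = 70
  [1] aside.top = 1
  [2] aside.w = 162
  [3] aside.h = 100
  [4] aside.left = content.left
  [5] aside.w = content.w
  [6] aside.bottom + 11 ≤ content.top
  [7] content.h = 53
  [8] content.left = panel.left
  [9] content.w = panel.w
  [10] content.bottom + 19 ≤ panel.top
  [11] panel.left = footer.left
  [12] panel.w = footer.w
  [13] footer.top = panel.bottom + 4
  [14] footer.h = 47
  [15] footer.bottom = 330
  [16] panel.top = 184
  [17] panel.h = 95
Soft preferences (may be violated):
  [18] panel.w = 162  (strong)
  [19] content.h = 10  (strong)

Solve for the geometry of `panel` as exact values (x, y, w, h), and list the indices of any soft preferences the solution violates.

panel = (x=70, y=184, w=162, h=95)
violated soft preferences: 19

1. panel.x = 70  [content.left = panel.left]
2. panel.w = 162  [content.w = panel.w]
3. panel.y = 184  [panel.top = 184]
4. panel.h = 95  [panel.h = 95]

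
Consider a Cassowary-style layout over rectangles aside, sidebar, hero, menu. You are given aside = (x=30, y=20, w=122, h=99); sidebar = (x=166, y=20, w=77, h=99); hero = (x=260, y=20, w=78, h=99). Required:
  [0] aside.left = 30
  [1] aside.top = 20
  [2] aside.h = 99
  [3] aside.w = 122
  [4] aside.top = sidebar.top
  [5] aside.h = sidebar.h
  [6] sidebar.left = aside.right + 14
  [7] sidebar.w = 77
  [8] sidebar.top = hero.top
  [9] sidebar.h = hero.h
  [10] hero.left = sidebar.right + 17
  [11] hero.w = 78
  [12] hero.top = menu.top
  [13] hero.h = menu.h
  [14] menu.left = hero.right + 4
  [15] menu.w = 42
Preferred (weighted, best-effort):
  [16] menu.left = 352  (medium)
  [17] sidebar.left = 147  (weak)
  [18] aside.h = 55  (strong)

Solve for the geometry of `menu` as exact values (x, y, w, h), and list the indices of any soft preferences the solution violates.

1. menu.y = 20  [hero.top = menu.top]
2. menu.h = 99  [hero.h = menu.h]
3. menu.x = 342  [menu.left = hero.right + 4]
4. menu.w = 42  [menu.w = 42]

menu = (x=342, y=20, w=42, h=99)
violated soft preferences: 16, 17, 18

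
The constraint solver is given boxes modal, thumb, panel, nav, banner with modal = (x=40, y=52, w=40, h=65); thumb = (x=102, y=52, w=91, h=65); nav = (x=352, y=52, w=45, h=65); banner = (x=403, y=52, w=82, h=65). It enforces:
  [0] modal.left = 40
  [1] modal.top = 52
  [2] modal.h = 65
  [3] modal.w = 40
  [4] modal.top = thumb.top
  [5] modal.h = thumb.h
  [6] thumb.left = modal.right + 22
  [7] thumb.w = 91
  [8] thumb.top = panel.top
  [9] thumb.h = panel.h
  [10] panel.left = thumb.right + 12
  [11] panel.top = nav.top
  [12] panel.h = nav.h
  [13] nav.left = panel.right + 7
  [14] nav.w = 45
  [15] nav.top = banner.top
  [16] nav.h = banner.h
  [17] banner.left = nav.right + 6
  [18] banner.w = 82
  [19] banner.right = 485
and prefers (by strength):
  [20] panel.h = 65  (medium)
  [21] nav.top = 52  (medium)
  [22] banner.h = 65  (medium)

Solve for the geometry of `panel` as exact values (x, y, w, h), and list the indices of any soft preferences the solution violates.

panel = (x=205, y=52, w=140, h=65)
violated soft preferences: none

1. panel.y = 52  [thumb.top = panel.top]
2. panel.h = 65  [thumb.h = panel.h]
3. panel.x = 205  [panel.left = thumb.right + 12]
4. panel.w = 140  [nav.left = panel.right + 7]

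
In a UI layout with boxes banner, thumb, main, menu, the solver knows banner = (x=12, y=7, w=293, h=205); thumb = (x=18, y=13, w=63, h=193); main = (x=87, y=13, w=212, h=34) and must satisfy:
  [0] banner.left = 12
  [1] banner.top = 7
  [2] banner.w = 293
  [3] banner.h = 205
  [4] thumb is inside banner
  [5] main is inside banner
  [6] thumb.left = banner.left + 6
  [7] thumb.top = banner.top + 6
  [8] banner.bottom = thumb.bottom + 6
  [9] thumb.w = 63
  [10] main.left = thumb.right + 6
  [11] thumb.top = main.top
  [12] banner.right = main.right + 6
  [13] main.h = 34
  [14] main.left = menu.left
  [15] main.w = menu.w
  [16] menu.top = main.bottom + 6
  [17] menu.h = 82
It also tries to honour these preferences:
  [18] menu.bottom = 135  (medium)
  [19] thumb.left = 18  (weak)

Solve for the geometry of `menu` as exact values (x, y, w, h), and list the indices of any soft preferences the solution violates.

1. menu.x = 87  [main.left = menu.left]
2. menu.w = 212  [main.w = menu.w]
3. menu.y = 53  [menu.top = main.bottom + 6]
4. menu.h = 82  [menu.h = 82]

menu = (x=87, y=53, w=212, h=82)
violated soft preferences: none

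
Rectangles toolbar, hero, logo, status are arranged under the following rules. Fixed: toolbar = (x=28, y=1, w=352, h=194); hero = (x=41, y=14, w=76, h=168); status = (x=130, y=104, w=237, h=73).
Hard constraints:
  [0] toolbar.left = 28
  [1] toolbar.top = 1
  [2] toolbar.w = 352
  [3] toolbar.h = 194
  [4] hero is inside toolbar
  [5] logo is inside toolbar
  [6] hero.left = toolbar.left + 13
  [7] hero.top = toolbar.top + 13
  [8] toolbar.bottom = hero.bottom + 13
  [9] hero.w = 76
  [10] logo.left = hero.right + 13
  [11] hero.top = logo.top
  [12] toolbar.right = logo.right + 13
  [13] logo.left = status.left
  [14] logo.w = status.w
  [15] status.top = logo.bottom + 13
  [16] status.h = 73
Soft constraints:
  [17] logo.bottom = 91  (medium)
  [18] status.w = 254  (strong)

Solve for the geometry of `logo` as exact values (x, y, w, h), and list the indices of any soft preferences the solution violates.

logo = (x=130, y=14, w=237, h=77)
violated soft preferences: 18

1. logo.x = 130  [logo.left = hero.right + 13]
2. logo.y = 14  [hero.top = logo.top]
3. logo.w = 237  [toolbar.right = logo.right + 13]
4. logo.h = 77  [status.top = logo.bottom + 13]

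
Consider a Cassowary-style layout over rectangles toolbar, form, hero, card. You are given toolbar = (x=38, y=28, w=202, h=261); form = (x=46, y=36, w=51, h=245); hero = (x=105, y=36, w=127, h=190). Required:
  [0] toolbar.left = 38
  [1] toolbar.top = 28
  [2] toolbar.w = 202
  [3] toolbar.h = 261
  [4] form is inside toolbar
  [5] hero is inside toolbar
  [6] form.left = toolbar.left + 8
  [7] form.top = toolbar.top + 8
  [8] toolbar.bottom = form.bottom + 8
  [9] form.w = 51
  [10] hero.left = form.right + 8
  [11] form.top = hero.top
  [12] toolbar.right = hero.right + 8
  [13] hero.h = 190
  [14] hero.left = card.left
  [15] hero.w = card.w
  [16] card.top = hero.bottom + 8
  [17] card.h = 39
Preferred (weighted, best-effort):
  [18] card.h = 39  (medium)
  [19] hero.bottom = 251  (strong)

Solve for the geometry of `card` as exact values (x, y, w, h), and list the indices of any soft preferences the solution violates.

1. card.x = 105  [hero.left = card.left]
2. card.w = 127  [hero.w = card.w]
3. card.y = 234  [card.top = hero.bottom + 8]
4. card.h = 39  [card.h = 39]

card = (x=105, y=234, w=127, h=39)
violated soft preferences: 19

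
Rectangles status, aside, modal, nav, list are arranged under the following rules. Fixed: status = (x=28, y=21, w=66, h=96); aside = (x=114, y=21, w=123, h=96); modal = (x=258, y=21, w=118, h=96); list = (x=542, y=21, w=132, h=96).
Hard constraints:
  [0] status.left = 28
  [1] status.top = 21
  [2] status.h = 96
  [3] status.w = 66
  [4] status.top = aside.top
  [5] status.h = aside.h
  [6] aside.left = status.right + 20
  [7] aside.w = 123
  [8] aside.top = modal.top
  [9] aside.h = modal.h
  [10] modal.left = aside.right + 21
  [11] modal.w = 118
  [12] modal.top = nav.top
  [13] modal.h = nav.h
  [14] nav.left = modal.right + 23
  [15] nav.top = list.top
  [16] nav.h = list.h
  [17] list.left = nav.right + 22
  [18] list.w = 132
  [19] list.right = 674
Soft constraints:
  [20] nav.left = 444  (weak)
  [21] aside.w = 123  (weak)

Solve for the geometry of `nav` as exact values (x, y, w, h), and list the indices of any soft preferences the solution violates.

1. nav.y = 21  [modal.top = nav.top]
2. nav.h = 96  [modal.h = nav.h]
3. nav.x = 399  [nav.left = modal.right + 23]
4. nav.w = 121  [list.left = nav.right + 22]

nav = (x=399, y=21, w=121, h=96)
violated soft preferences: 20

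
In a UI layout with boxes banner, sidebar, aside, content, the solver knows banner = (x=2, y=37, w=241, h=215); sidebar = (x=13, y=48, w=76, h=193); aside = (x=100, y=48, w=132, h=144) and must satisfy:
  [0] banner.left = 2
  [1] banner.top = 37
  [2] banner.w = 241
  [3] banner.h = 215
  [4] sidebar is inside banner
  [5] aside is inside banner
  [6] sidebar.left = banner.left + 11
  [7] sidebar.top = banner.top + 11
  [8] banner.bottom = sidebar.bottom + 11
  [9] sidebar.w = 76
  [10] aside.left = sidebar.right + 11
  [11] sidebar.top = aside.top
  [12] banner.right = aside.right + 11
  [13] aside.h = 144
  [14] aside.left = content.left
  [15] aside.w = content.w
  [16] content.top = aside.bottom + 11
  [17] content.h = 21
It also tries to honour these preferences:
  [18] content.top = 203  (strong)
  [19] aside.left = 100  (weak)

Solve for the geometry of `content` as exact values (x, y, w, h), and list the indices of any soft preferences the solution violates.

content = (x=100, y=203, w=132, h=21)
violated soft preferences: none

1. content.x = 100  [aside.left = content.left]
2. content.w = 132  [aside.w = content.w]
3. content.y = 203  [content.top = aside.bottom + 11]
4. content.h = 21  [content.h = 21]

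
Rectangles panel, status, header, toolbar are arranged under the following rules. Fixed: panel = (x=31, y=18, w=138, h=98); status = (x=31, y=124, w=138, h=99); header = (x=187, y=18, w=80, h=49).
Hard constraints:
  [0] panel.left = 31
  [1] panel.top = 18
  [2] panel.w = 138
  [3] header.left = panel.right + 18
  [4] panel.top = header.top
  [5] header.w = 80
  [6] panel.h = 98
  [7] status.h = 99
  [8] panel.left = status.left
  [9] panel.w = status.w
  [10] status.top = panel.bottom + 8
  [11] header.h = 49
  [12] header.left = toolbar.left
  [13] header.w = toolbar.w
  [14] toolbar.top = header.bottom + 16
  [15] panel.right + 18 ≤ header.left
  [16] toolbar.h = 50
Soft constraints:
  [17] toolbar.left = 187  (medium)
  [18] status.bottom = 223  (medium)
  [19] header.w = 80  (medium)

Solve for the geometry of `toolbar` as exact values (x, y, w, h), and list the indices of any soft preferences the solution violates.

1. toolbar.x = 187  [header.left = toolbar.left]
2. toolbar.w = 80  [header.w = toolbar.w]
3. toolbar.y = 83  [toolbar.top = header.bottom + 16]
4. toolbar.h = 50  [toolbar.h = 50]

toolbar = (x=187, y=83, w=80, h=50)
violated soft preferences: none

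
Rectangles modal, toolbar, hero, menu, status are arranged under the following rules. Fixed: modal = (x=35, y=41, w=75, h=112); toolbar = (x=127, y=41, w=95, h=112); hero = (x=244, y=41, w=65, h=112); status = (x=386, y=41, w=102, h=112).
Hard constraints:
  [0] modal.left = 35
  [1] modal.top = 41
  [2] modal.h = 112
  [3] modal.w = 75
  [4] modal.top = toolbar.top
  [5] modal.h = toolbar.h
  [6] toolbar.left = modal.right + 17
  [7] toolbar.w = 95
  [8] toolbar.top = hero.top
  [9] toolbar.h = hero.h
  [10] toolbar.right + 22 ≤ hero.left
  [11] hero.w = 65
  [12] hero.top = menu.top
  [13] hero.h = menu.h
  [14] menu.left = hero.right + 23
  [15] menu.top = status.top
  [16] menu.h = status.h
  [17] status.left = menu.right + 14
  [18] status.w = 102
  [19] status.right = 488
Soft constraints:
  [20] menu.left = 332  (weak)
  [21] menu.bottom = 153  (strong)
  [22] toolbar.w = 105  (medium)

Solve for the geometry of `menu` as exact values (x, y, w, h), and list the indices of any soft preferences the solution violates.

1. menu.y = 41  [hero.top = menu.top]
2. menu.h = 112  [hero.h = menu.h]
3. menu.x = 332  [menu.left = hero.right + 23]
4. menu.w = 40  [status.left = menu.right + 14]

menu = (x=332, y=41, w=40, h=112)
violated soft preferences: 22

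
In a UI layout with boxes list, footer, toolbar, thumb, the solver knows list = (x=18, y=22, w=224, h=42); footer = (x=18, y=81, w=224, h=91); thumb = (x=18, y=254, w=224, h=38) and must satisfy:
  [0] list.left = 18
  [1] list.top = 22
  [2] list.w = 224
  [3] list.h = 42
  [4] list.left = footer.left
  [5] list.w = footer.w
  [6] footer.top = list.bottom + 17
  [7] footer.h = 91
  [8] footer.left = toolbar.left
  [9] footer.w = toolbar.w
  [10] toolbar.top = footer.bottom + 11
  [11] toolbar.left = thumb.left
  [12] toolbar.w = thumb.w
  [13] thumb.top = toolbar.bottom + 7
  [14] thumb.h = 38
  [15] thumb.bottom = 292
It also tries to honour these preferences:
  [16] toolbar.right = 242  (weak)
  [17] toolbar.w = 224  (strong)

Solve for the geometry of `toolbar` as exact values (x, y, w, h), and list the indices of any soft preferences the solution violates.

toolbar = (x=18, y=183, w=224, h=64)
violated soft preferences: none

1. toolbar.x = 18  [footer.left = toolbar.left]
2. toolbar.w = 224  [footer.w = toolbar.w]
3. toolbar.y = 183  [toolbar.top = footer.bottom + 11]
4. toolbar.h = 64  [thumb.top = toolbar.bottom + 7]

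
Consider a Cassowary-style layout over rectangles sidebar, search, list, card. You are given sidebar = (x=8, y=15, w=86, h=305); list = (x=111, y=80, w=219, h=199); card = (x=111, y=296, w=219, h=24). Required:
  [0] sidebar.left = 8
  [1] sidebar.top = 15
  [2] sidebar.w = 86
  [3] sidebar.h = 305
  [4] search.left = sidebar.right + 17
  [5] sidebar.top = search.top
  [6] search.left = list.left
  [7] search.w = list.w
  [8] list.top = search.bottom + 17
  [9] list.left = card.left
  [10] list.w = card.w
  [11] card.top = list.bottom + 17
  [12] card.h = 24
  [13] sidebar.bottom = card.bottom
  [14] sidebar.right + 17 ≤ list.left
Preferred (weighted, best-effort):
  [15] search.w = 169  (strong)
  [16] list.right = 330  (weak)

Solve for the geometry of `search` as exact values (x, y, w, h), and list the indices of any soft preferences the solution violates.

search = (x=111, y=15, w=219, h=48)
violated soft preferences: 15

1. search.x = 111  [search.left = sidebar.right + 17]
2. search.y = 15  [sidebar.top = search.top]
3. search.w = 219  [search.w = list.w]
4. search.h = 48  [list.top = search.bottom + 17]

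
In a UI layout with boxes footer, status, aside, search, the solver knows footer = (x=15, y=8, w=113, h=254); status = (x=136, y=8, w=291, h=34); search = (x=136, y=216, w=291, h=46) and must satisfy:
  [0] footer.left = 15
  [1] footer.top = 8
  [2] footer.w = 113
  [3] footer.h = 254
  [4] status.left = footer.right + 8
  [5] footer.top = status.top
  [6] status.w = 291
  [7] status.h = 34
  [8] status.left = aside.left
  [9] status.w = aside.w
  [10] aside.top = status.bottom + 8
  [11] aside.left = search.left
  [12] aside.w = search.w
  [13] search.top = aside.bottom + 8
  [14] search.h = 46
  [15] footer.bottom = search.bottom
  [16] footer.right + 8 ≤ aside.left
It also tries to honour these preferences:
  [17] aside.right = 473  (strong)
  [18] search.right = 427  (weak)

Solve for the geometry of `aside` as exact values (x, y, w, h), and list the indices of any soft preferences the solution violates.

1. aside.x = 136  [status.left = aside.left]
2. aside.w = 291  [status.w = aside.w]
3. aside.y = 50  [aside.top = status.bottom + 8]
4. aside.h = 158  [search.top = aside.bottom + 8]

aside = (x=136, y=50, w=291, h=158)
violated soft preferences: 17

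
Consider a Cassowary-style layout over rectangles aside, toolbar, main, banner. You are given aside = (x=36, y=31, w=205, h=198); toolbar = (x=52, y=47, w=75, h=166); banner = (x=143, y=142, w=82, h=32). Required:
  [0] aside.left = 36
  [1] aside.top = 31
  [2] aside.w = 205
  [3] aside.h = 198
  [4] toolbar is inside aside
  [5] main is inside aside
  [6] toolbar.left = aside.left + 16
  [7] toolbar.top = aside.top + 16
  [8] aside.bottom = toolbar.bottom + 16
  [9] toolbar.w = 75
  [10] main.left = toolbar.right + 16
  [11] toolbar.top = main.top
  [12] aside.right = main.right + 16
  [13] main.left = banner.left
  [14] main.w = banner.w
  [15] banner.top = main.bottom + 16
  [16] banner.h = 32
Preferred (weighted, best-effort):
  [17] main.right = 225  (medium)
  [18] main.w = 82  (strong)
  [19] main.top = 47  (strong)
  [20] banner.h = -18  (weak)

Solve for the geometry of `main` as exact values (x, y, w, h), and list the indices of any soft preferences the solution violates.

1. main.x = 143  [main.left = toolbar.right + 16]
2. main.y = 47  [toolbar.top = main.top]
3. main.w = 82  [aside.right = main.right + 16]
4. main.h = 79  [banner.top = main.bottom + 16]

main = (x=143, y=47, w=82, h=79)
violated soft preferences: 20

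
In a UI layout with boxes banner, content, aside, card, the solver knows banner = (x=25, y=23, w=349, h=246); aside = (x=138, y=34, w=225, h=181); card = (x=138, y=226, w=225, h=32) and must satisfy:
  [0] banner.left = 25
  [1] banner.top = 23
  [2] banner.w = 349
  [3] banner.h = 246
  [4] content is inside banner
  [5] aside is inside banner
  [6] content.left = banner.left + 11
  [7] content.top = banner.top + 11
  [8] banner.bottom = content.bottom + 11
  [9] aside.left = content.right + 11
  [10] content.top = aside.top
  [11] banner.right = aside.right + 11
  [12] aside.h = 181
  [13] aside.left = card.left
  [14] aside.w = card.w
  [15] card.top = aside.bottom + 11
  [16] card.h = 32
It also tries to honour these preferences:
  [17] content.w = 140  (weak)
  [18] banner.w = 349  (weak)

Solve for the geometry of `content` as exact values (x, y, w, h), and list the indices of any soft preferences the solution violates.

content = (x=36, y=34, w=91, h=224)
violated soft preferences: 17

1. content.x = 36  [content.left = banner.left + 11]
2. content.y = 34  [content.top = banner.top + 11]
3. content.h = 224  [banner.bottom = content.bottom + 11]
4. content.w = 91  [aside.left = content.right + 11]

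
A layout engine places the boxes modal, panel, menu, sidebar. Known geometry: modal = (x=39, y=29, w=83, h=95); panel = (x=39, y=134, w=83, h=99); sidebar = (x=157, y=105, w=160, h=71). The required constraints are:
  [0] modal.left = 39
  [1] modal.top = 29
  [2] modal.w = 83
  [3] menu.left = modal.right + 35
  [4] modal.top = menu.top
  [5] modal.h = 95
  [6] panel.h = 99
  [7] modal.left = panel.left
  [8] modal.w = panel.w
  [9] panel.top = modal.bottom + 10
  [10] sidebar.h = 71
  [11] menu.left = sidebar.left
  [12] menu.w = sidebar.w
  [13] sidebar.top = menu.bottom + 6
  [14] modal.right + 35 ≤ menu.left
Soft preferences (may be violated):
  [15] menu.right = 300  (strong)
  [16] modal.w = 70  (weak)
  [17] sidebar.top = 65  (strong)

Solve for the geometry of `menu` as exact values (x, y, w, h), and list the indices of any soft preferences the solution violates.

menu = (x=157, y=29, w=160, h=70)
violated soft preferences: 15, 16, 17

1. menu.x = 157  [menu.left = modal.right + 35]
2. menu.y = 29  [modal.top = menu.top]
3. menu.w = 160  [menu.w = sidebar.w]
4. menu.h = 70  [sidebar.top = menu.bottom + 6]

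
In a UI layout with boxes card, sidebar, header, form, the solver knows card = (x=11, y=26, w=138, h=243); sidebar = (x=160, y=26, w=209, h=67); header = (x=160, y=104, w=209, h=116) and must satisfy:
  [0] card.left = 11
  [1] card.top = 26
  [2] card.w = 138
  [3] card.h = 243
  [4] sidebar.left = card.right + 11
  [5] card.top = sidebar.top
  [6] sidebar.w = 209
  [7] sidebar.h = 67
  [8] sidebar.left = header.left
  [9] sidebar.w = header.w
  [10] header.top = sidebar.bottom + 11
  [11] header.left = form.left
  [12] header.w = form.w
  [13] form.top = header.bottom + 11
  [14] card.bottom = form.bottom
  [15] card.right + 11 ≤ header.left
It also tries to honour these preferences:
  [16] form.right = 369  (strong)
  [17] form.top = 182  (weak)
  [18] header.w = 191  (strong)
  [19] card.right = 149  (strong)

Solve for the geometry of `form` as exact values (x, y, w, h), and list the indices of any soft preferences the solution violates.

1. form.x = 160  [header.left = form.left]
2. form.w = 209  [header.w = form.w]
3. form.y = 231  [form.top = header.bottom + 11]
4. form.h = 38  [card.bottom = form.bottom]

form = (x=160, y=231, w=209, h=38)
violated soft preferences: 17, 18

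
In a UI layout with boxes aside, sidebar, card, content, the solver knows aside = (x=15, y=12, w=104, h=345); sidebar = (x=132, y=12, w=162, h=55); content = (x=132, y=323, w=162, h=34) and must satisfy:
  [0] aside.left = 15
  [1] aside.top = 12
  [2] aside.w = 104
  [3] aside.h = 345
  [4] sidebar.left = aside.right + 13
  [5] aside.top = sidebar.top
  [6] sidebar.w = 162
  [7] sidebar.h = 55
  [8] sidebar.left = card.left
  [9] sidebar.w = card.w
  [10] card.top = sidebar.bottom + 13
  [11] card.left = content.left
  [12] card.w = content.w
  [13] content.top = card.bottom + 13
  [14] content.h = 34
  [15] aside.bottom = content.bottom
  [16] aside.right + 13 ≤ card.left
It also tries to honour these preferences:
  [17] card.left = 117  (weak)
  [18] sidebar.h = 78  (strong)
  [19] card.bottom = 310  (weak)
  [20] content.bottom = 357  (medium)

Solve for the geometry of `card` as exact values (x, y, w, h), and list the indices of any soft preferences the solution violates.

1. card.x = 132  [sidebar.left = card.left]
2. card.w = 162  [sidebar.w = card.w]
3. card.y = 80  [card.top = sidebar.bottom + 13]
4. card.h = 230  [content.top = card.bottom + 13]

card = (x=132, y=80, w=162, h=230)
violated soft preferences: 17, 18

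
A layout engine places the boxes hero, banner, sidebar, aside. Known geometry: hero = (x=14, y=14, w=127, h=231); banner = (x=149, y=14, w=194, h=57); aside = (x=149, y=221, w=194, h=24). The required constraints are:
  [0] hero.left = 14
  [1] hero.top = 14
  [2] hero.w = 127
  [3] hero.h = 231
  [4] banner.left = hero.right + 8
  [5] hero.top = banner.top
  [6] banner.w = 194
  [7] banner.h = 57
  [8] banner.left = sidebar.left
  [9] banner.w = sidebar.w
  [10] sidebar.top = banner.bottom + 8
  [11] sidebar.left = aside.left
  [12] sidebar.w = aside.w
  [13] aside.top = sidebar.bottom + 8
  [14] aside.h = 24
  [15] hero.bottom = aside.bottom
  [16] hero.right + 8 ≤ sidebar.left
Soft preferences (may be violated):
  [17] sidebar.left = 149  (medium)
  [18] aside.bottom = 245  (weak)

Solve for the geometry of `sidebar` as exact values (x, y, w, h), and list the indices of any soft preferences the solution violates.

1. sidebar.x = 149  [banner.left = sidebar.left]
2. sidebar.w = 194  [banner.w = sidebar.w]
3. sidebar.y = 79  [sidebar.top = banner.bottom + 8]
4. sidebar.h = 134  [aside.top = sidebar.bottom + 8]

sidebar = (x=149, y=79, w=194, h=134)
violated soft preferences: none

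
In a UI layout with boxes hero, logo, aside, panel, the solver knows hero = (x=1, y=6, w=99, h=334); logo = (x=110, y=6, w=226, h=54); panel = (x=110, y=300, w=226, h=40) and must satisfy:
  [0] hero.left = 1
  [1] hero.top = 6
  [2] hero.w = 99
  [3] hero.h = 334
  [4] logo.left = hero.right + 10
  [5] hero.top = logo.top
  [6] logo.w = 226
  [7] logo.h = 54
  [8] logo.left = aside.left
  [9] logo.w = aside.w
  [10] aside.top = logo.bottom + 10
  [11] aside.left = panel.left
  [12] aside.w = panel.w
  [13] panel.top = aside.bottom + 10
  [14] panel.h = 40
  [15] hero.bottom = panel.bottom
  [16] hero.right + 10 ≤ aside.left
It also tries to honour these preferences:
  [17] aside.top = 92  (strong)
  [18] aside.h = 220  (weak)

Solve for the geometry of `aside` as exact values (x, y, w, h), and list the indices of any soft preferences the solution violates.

1. aside.x = 110  [logo.left = aside.left]
2. aside.w = 226  [logo.w = aside.w]
3. aside.y = 70  [aside.top = logo.bottom + 10]
4. aside.h = 220  [panel.top = aside.bottom + 10]

aside = (x=110, y=70, w=226, h=220)
violated soft preferences: 17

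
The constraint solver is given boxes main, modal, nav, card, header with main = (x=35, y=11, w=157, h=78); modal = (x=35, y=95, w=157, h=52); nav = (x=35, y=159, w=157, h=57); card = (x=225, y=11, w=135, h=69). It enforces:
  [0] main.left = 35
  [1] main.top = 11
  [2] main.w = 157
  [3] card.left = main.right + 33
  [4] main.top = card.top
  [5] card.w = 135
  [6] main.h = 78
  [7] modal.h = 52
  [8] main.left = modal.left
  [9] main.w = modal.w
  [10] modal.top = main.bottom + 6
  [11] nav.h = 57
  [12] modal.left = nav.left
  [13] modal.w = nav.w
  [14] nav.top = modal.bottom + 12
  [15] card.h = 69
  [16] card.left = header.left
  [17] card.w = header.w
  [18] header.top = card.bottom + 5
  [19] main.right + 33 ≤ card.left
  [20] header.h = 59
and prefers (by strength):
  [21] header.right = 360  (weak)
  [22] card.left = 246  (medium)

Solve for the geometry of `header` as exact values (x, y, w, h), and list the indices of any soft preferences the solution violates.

1. header.x = 225  [card.left = header.left]
2. header.w = 135  [card.w = header.w]
3. header.y = 85  [header.top = card.bottom + 5]
4. header.h = 59  [header.h = 59]

header = (x=225, y=85, w=135, h=59)
violated soft preferences: 22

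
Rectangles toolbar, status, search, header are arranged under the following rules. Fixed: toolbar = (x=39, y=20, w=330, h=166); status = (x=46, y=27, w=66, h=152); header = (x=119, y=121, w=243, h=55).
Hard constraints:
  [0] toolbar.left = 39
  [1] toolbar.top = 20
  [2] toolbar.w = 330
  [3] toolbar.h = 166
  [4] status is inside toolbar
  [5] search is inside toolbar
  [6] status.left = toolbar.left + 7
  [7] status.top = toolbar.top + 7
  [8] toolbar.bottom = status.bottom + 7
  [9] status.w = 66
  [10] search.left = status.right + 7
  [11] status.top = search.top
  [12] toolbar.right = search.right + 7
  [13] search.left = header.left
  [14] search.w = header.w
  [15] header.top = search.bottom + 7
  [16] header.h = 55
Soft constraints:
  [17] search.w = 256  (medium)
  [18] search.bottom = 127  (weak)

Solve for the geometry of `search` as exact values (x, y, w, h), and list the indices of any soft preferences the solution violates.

1. search.x = 119  [search.left = status.right + 7]
2. search.y = 27  [status.top = search.top]
3. search.w = 243  [toolbar.right = search.right + 7]
4. search.h = 87  [header.top = search.bottom + 7]

search = (x=119, y=27, w=243, h=87)
violated soft preferences: 17, 18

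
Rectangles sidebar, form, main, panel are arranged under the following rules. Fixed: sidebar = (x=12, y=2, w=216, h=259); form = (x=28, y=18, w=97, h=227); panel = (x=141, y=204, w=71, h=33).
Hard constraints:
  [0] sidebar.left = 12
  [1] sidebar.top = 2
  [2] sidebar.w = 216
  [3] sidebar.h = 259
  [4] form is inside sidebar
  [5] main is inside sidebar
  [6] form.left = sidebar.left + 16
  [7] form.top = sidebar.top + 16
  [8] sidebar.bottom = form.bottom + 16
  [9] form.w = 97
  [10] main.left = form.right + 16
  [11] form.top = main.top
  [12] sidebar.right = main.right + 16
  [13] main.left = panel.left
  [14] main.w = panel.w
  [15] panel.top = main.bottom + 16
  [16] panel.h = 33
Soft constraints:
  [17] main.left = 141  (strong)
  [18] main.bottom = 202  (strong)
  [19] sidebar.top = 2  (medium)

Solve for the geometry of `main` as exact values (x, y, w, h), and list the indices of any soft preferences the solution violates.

1. main.x = 141  [main.left = form.right + 16]
2. main.y = 18  [form.top = main.top]
3. main.w = 71  [sidebar.right = main.right + 16]
4. main.h = 170  [panel.top = main.bottom + 16]

main = (x=141, y=18, w=71, h=170)
violated soft preferences: 18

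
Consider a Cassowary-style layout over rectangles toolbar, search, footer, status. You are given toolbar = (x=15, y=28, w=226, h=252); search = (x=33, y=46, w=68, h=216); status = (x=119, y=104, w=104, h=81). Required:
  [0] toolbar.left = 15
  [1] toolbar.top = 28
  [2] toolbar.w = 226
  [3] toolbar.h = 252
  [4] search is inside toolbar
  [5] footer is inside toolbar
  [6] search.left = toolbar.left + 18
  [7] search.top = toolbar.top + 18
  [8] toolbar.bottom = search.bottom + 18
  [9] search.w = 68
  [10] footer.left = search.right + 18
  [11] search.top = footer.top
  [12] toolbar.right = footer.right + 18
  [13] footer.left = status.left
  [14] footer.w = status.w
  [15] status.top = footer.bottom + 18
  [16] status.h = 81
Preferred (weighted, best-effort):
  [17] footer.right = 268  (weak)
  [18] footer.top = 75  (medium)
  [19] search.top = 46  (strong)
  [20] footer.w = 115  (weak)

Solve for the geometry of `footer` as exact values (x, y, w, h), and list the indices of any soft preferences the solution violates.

1. footer.x = 119  [footer.left = search.right + 18]
2. footer.y = 46  [search.top = footer.top]
3. footer.w = 104  [toolbar.right = footer.right + 18]
4. footer.h = 40  [status.top = footer.bottom + 18]

footer = (x=119, y=46, w=104, h=40)
violated soft preferences: 17, 18, 20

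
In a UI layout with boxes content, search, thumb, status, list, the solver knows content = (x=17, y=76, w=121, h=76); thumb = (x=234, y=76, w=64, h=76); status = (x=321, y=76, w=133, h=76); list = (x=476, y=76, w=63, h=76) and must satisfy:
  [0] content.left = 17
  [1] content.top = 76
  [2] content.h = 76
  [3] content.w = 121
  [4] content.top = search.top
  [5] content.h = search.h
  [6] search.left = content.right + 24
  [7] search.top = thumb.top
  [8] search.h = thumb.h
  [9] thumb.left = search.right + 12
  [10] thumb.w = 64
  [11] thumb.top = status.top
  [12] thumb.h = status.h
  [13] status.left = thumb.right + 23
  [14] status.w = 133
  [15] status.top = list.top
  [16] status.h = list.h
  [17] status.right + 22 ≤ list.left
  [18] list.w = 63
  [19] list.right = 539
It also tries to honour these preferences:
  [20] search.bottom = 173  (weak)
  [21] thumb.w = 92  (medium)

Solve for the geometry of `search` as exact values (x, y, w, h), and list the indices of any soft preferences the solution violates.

search = (x=162, y=76, w=60, h=76)
violated soft preferences: 20, 21

1. search.y = 76  [content.top = search.top]
2. search.h = 76  [content.h = search.h]
3. search.x = 162  [search.left = content.right + 24]
4. search.w = 60  [thumb.left = search.right + 12]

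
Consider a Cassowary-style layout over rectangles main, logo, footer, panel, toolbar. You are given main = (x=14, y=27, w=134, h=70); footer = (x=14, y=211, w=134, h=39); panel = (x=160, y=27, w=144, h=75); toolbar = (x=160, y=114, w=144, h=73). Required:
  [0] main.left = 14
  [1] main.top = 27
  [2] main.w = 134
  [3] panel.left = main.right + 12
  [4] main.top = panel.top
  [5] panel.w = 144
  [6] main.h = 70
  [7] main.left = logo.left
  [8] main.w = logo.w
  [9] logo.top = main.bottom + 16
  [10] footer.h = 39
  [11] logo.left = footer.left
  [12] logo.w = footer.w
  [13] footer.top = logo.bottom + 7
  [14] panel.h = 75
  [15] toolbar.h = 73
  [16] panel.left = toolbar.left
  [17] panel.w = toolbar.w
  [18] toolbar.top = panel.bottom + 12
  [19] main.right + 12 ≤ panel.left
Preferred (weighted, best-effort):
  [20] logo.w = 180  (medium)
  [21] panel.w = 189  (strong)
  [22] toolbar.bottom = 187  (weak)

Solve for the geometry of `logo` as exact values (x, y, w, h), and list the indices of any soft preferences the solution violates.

logo = (x=14, y=113, w=134, h=91)
violated soft preferences: 20, 21

1. logo.x = 14  [main.left = logo.left]
2. logo.w = 134  [main.w = logo.w]
3. logo.y = 113  [logo.top = main.bottom + 16]
4. logo.h = 91  [footer.top = logo.bottom + 7]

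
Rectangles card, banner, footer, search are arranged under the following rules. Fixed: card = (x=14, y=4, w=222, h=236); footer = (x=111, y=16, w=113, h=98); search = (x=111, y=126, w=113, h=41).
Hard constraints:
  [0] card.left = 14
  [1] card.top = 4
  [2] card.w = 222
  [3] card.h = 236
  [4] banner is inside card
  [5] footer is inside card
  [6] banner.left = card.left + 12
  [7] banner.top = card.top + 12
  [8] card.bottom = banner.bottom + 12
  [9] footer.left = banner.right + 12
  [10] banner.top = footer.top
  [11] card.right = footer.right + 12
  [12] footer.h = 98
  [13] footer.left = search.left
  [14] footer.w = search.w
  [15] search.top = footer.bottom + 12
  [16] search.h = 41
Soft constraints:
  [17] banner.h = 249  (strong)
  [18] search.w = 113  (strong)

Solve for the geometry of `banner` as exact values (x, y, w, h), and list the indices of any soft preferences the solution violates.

banner = (x=26, y=16, w=73, h=212)
violated soft preferences: 17

1. banner.x = 26  [banner.left = card.left + 12]
2. banner.y = 16  [banner.top = card.top + 12]
3. banner.h = 212  [card.bottom = banner.bottom + 12]
4. banner.w = 73  [footer.left = banner.right + 12]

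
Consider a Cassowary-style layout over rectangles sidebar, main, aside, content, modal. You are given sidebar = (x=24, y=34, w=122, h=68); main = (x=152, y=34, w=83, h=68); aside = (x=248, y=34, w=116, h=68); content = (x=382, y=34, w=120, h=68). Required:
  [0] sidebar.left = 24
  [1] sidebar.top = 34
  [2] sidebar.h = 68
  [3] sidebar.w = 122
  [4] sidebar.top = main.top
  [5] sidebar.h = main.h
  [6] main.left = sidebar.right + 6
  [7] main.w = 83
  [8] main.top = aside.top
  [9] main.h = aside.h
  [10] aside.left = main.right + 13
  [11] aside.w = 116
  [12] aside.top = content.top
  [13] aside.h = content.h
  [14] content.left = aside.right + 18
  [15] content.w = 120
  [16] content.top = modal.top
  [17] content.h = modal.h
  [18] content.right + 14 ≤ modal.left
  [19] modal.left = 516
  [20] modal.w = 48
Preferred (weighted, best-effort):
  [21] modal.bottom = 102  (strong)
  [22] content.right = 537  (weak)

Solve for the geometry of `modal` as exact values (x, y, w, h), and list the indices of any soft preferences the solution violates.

1. modal.y = 34  [content.top = modal.top]
2. modal.h = 68  [content.h = modal.h]
3. modal.x = 516  [modal.left = 516]
4. modal.w = 48  [modal.w = 48]

modal = (x=516, y=34, w=48, h=68)
violated soft preferences: 22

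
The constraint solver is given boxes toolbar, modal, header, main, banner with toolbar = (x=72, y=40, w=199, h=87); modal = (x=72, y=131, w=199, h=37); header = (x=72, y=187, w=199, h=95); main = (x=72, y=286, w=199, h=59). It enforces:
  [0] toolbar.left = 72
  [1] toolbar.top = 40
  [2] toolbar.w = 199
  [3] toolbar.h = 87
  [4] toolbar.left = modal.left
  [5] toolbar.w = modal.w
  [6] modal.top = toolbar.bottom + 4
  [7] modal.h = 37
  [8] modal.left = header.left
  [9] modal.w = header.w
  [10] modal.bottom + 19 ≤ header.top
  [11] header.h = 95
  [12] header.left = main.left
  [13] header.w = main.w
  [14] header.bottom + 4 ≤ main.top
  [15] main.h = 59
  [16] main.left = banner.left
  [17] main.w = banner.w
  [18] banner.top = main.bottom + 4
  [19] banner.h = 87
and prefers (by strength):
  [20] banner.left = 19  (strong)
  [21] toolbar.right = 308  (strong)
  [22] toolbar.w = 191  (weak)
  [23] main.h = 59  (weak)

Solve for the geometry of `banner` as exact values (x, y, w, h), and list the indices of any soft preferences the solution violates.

1. banner.x = 72  [main.left = banner.left]
2. banner.w = 199  [main.w = banner.w]
3. banner.y = 349  [banner.top = main.bottom + 4]
4. banner.h = 87  [banner.h = 87]

banner = (x=72, y=349, w=199, h=87)
violated soft preferences: 20, 21, 22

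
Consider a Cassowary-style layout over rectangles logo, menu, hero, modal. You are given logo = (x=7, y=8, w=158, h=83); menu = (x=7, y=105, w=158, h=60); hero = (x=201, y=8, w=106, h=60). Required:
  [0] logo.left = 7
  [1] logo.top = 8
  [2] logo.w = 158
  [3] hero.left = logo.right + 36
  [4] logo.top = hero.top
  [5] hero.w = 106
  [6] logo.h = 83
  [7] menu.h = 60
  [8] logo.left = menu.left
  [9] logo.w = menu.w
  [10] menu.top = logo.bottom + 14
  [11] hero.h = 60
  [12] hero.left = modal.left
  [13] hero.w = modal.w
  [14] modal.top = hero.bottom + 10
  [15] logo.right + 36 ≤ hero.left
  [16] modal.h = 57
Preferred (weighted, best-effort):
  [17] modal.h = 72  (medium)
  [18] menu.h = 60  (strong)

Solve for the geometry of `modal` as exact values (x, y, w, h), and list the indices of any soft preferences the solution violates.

1. modal.x = 201  [hero.left = modal.left]
2. modal.w = 106  [hero.w = modal.w]
3. modal.y = 78  [modal.top = hero.bottom + 10]
4. modal.h = 57  [modal.h = 57]

modal = (x=201, y=78, w=106, h=57)
violated soft preferences: 17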